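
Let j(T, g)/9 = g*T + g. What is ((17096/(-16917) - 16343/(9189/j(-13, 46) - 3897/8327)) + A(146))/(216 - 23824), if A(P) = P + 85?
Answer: -1312264287780665/4254562631149896 ≈ -0.30844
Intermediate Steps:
j(T, g) = 9*g + 9*T*g (j(T, g) = 9*(g*T + g) = 9*(T*g + g) = 9*(g + T*g) = 9*g + 9*T*g)
A(P) = 85 + P
((17096/(-16917) - 16343/(9189/j(-13, 46) - 3897/8327)) + A(146))/(216 - 23824) = ((17096/(-16917) - 16343/(9189/((9*46*(1 - 13))) - 3897/8327)) + (85 + 146))/(216 - 23824) = ((17096*(-1/16917) - 16343/(9189/((9*46*(-12))) - 3897*1/8327)) + 231)/(-23608) = ((-17096/16917 - 16343/(9189/(-4968) - 3897/8327)) + 231)*(-1/23608) = ((-17096/16917 - 16343/(9189*(-1/4968) - 3897/8327)) + 231)*(-1/23608) = ((-17096/16917 - 16343/(-1021/552 - 3897/8327)) + 231)*(-1/23608) = ((-17096/16917 - 16343/(-10653011/4596504)) + 231)*(-1/23608) = ((-17096/16917 - 16343*(-4596504/10653011)) + 231)*(-1/23608) = ((-17096/16917 + 75120664872/10653011) + 231)*(-1/23608) = (1270634163763568/180216987087 + 231)*(-1/23608) = (1312264287780665/180216987087)*(-1/23608) = -1312264287780665/4254562631149896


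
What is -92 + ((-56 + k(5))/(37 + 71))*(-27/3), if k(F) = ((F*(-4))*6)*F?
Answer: -112/3 ≈ -37.333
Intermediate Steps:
k(F) = -24*F**2 (k(F) = (-4*F*6)*F = (-24*F)*F = -24*F**2)
-92 + ((-56 + k(5))/(37 + 71))*(-27/3) = -92 + ((-56 - 24*5**2)/(37 + 71))*(-27/3) = -92 + ((-56 - 24*25)/108)*(-27*1/3) = -92 + ((-56 - 600)*(1/108))*(-9) = -92 - 656*1/108*(-9) = -92 - 164/27*(-9) = -92 + 164/3 = -112/3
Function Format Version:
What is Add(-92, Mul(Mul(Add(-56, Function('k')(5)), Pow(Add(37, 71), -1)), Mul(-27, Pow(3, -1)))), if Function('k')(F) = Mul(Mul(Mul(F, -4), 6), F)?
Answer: Rational(-112, 3) ≈ -37.333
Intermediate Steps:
Function('k')(F) = Mul(-24, Pow(F, 2)) (Function('k')(F) = Mul(Mul(Mul(-4, F), 6), F) = Mul(Mul(-24, F), F) = Mul(-24, Pow(F, 2)))
Add(-92, Mul(Mul(Add(-56, Function('k')(5)), Pow(Add(37, 71), -1)), Mul(-27, Pow(3, -1)))) = Add(-92, Mul(Mul(Add(-56, Mul(-24, Pow(5, 2))), Pow(Add(37, 71), -1)), Mul(-27, Pow(3, -1)))) = Add(-92, Mul(Mul(Add(-56, Mul(-24, 25)), Pow(108, -1)), Mul(-27, Rational(1, 3)))) = Add(-92, Mul(Mul(Add(-56, -600), Rational(1, 108)), -9)) = Add(-92, Mul(Mul(-656, Rational(1, 108)), -9)) = Add(-92, Mul(Rational(-164, 27), -9)) = Add(-92, Rational(164, 3)) = Rational(-112, 3)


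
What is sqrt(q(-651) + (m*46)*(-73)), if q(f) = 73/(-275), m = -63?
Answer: sqrt(639950047)/55 ≈ 459.95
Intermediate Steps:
q(f) = -73/275 (q(f) = 73*(-1/275) = -73/275)
sqrt(q(-651) + (m*46)*(-73)) = sqrt(-73/275 - 63*46*(-73)) = sqrt(-73/275 - 2898*(-73)) = sqrt(-73/275 + 211554) = sqrt(58177277/275) = sqrt(639950047)/55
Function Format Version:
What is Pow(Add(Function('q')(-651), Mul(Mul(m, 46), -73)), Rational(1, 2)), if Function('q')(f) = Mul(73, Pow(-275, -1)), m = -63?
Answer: Mul(Rational(1, 55), Pow(639950047, Rational(1, 2))) ≈ 459.95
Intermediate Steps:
Function('q')(f) = Rational(-73, 275) (Function('q')(f) = Mul(73, Rational(-1, 275)) = Rational(-73, 275))
Pow(Add(Function('q')(-651), Mul(Mul(m, 46), -73)), Rational(1, 2)) = Pow(Add(Rational(-73, 275), Mul(Mul(-63, 46), -73)), Rational(1, 2)) = Pow(Add(Rational(-73, 275), Mul(-2898, -73)), Rational(1, 2)) = Pow(Add(Rational(-73, 275), 211554), Rational(1, 2)) = Pow(Rational(58177277, 275), Rational(1, 2)) = Mul(Rational(1, 55), Pow(639950047, Rational(1, 2)))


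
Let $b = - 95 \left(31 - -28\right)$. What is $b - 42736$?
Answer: $-48341$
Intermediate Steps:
$b = -5605$ ($b = - 95 \left(31 + \left(-20 + 48\right)\right) = - 95 \left(31 + 28\right) = \left(-95\right) 59 = -5605$)
$b - 42736 = -5605 - 42736 = -48341$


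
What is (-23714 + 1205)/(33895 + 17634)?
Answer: -22509/51529 ≈ -0.43682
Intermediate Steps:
(-23714 + 1205)/(33895 + 17634) = -22509/51529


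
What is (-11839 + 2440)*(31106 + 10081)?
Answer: -387116613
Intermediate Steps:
(-11839 + 2440)*(31106 + 10081) = -9399*41187 = -387116613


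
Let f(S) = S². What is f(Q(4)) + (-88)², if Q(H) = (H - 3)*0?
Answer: 7744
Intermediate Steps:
Q(H) = 0 (Q(H) = (-3 + H)*0 = 0)
f(Q(4)) + (-88)² = 0² + (-88)² = 0 + 7744 = 7744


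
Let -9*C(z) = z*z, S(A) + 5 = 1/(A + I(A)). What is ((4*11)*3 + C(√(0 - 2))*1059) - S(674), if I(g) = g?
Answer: 1505713/4044 ≈ 372.33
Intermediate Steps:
S(A) = -5 + 1/(2*A) (S(A) = -5 + 1/(A + A) = -5 + 1/(2*A))
C(z) = -z²/9 (C(z) = -z*z/9 = -z²/9)
((4*11)*3 + C(√(0 - 2))*1059) - S(674) = ((4*11)*3 - (√(0 - 2))²/9*1059) - (-5 + (½)/674) = (44*3 - (√(-2))²/9*1059) - (-5 + (½)*(1/674)) = (132 - (I*√2)²/9*1059) - (-5 + 1/1348) = (132 - ⅑*(-2)*1059) - 1*(-6739/1348) = (132 + (2/9)*1059) + 6739/1348 = (132 + 706/3) + 6739/1348 = 1102/3 + 6739/1348 = 1505713/4044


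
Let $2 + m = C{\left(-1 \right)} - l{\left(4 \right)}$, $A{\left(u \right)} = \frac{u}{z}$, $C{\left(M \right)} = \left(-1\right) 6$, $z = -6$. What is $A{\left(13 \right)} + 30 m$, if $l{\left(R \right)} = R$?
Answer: $- \frac{2173}{6} \approx -362.17$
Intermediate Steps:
$C{\left(M \right)} = -6$
$A{\left(u \right)} = - \frac{u}{6}$ ($A{\left(u \right)} = \frac{u}{-6} = u \left(- \frac{1}{6}\right) = - \frac{u}{6}$)
$m = -12$ ($m = -2 - 10 = -12$)
$A{\left(13 \right)} + 30 m = \left(- \frac{1}{6}\right) 13 + 30 \left(-12\right) = - \frac{13}{6} - 360 = - \frac{2173}{6}$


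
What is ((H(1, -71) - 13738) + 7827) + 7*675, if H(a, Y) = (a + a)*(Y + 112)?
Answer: -1104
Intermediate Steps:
H(a, Y) = 2*a*(112 + Y) (H(a, Y) = (2*a)*(112 + Y) = 2*a*(112 + Y))
((H(1, -71) - 13738) + 7827) + 7*675 = ((2*1*(112 - 71) - 13738) + 7827) + 7*675 = ((2*1*41 - 13738) + 7827) + 4725 = ((82 - 13738) + 7827) + 4725 = (-13656 + 7827) + 4725 = -5829 + 4725 = -1104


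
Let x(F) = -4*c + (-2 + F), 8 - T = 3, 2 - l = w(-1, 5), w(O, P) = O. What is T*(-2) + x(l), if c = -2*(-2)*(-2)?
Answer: 23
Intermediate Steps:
l = 3 (l = 2 - 1*(-1) = 2 + 1 = 3)
c = -8 (c = 4*(-2) = -8)
T = 5 (T = 8 - 1*3 = 8 - 3 = 5)
x(F) = 30 + F (x(F) = -4*(-8) + (-2 + F) = 32 + (-2 + F) = 30 + F)
T*(-2) + x(l) = 5*(-2) + (30 + 3) = -10 + 33 = 23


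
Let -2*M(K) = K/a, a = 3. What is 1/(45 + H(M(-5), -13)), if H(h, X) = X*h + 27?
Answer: 6/367 ≈ 0.016349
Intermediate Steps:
M(K) = -K/6 (M(K) = -K/(2*3) = -K/6)
H(h, X) = 27 + X*h
1/(45 + H(M(-5), -13)) = 1/(45 + (27 - (-13)*(-5)/6)) = 1/(45 + (27 - 13*⅚)) = 1/(45 + (27 - 65/6)) = 1/(45 + 97/6) = 1/(367/6) = 6/367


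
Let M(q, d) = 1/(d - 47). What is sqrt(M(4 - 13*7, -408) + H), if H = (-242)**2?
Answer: sqrt(12124211645)/455 ≈ 242.00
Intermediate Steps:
M(q, d) = 1/(-47 + d)
H = 58564
sqrt(M(4 - 13*7, -408) + H) = sqrt(1/(-47 - 408) + 58564) = sqrt(1/(-455) + 58564) = sqrt(-1/455 + 58564) = sqrt(26646619/455) = sqrt(12124211645)/455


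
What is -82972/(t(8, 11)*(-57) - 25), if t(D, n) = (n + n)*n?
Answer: 82972/13819 ≈ 6.0042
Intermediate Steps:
t(D, n) = 2*n**2 (t(D, n) = (2*n)*n = 2*n**2)
-82972/(t(8, 11)*(-57) - 25) = -82972/((2*11**2)*(-57) - 25) = -82972/((2*121)*(-57) - 25) = -82972/(242*(-57) - 25) = -82972/(-13794 - 25) = -82972/(-13819) = -82972*(-1/13819) = 82972/13819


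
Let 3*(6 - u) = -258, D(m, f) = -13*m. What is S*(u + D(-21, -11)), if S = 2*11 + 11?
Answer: 12045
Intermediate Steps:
u = 92 (u = 6 - 1/3*(-258) = 6 + 86 = 92)
S = 33 (S = 22 + 11 = 33)
S*(u + D(-21, -11)) = 33*(92 - 13*(-21)) = 33*(92 + 273) = 33*365 = 12045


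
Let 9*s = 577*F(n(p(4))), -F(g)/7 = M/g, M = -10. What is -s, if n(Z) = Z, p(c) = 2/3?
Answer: -20195/3 ≈ -6731.7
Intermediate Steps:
p(c) = ⅔ (p(c) = 2*(⅓) = ⅔)
F(g) = 70/g (F(g) = -(-70)/g = 70/g)
s = 20195/3 (s = (577*(70/(⅔)))/9 = (577*(70*(3/2)))/9 = (577*105)/9 = (⅑)*60585 = 20195/3 ≈ 6731.7)
-s = -1*20195/3 = -20195/3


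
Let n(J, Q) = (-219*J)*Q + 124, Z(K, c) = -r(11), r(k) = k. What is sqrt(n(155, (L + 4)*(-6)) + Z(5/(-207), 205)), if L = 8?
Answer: sqrt(2444153) ≈ 1563.4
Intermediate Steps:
Z(K, c) = -11 (Z(K, c) = -1*11 = -11)
n(J, Q) = 124 - 219*J*Q (n(J, Q) = -219*J*Q + 124 = 124 - 219*J*Q)
sqrt(n(155, (L + 4)*(-6)) + Z(5/(-207), 205)) = sqrt((124 - 219*155*(8 + 4)*(-6)) - 11) = sqrt((124 - 219*155*12*(-6)) - 11) = sqrt((124 - 219*155*(-72)) - 11) = sqrt((124 + 2444040) - 11) = sqrt(2444164 - 11) = sqrt(2444153)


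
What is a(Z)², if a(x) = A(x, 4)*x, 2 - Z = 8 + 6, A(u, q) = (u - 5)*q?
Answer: 665856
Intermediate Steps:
A(u, q) = q*(-5 + u) (A(u, q) = (-5 + u)*q = q*(-5 + u))
Z = -12 (Z = 2 - (8 + 6) = 2 - 1*14 = 2 - 14 = -12)
a(x) = x*(-20 + 4*x) (a(x) = (4*(-5 + x))*x = (-20 + 4*x)*x = x*(-20 + 4*x))
a(Z)² = (4*(-12)*(-5 - 12))² = (4*(-12)*(-17))² = 816² = 665856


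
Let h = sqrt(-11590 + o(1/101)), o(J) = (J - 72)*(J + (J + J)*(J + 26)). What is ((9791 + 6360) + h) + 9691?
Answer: 25842 + I*sqrt(1209992604295)/10201 ≈ 25842.0 + 107.83*I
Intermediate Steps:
o(J) = (-72 + J)*(J + 2*J*(26 + J)) (o(J) = (-72 + J)*(J + (2*J)*(26 + J)) = (-72 + J)*(J + 2*J*(26 + J)))
h = I*sqrt(1209992604295)/10201 (h = sqrt(-11590 + (-3816 - 91/101 + 2*(1/101)**2)/101) = sqrt(-11590 + (-3816 - 91*1/101 + 2*(1/101)**2)/101) = sqrt(-11590 + (-3816 - 91/101 + 2*(1/10201))/101) = sqrt(-11590 + (-3816 - 91/101 + 2/10201)/101) = sqrt(-11590 + (1/101)*(-38936205/10201)) = sqrt(-11590 - 38936205/1030301) = sqrt(-11980124795/1030301) = I*sqrt(1209992604295)/10201 ≈ 107.83*I)
((9791 + 6360) + h) + 9691 = ((9791 + 6360) + I*sqrt(1209992604295)/10201) + 9691 = (16151 + I*sqrt(1209992604295)/10201) + 9691 = 25842 + I*sqrt(1209992604295)/10201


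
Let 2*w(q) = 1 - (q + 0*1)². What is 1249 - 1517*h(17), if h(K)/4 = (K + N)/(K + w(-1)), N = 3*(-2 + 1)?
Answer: -63719/17 ≈ -3748.2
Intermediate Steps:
N = -3 (N = 3*(-1) = -3)
w(q) = ½ - q²/2 (w(q) = (1 - (q + 0*1)²)/2 = (1 - (q + 0)²)/2 = (1 - q²)/2 = ½ - q²/2)
h(K) = 4*(-3 + K)/K (h(K) = 4*((K - 3)/(K + (½ - ½*(-1)²))) = 4*((-3 + K)/(K + (½ - ½*1))) = 4*((-3 + K)/(K + (½ - ½))) = 4*((-3 + K)/(K + 0)) = 4*((-3 + K)/K) = 4*(-3 + K)/K)
1249 - 1517*h(17) = 1249 - 1517*(4 - 12/17) = 1249 - 1517*56/17 = 1249 - 84952/17 = -63719/17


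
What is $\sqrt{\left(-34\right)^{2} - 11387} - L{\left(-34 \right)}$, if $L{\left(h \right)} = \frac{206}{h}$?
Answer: $\frac{103}{17} + i \sqrt{10231} \approx 6.0588 + 101.15 i$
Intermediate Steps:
$\sqrt{\left(-34\right)^{2} - 11387} - L{\left(-34 \right)} = \sqrt{\left(-34\right)^{2} - 11387} - \frac{206}{-34} = \sqrt{1156 - 11387} - 206 \left(- \frac{1}{34}\right) = \sqrt{-10231} - - \frac{103}{17} = i \sqrt{10231} + \frac{103}{17} = \frac{103}{17} + i \sqrt{10231}$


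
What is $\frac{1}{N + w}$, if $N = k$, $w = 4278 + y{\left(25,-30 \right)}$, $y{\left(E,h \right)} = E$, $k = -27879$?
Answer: $- \frac{1}{23576} \approx -4.2416 \cdot 10^{-5}$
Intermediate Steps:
$w = 4303$ ($w = 4278 + 25 = 4303$)
$N = -27879$
$\frac{1}{N + w} = \frac{1}{-27879 + 4303} = \frac{1}{-23576} = - \frac{1}{23576}$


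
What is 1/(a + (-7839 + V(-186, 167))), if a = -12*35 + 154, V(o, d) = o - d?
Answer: -1/8458 ≈ -0.00011823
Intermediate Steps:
a = -266 (a = -420 + 154 = -266)
1/(a + (-7839 + V(-186, 167))) = 1/(-266 + (-7839 + (-186 - 1*167))) = 1/(-266 + (-7839 + (-186 - 167))) = 1/(-266 + (-7839 - 353)) = 1/(-266 - 8192) = 1/(-8458) = -1/8458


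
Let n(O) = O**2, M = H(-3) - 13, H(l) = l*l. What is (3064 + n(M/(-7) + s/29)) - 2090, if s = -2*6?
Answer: 40138590/41209 ≈ 974.02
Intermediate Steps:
H(l) = l**2
M = -4 (M = (-3)**2 - 13 = 9 - 13 = -4)
s = -12
(3064 + n(M/(-7) + s/29)) - 2090 = (3064 + (-4/(-7) - 12/29)**2) - 2090 = (3064 + (-4*(-1/7) - 12*1/29)**2) - 2090 = (3064 + (4/7 - 12/29)**2) - 2090 = (3064 + (32/203)**2) - 2090 = (3064 + 1024/41209) - 2090 = 126265400/41209 - 2090 = 40138590/41209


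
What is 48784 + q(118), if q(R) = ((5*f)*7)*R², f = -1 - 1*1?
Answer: -925896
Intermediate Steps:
f = -2 (f = -1 - 1 = -2)
q(R) = -70*R² (q(R) = ((5*(-2))*7)*R² = (-10*7)*R² = -70*R²)
48784 + q(118) = 48784 - 70*118² = 48784 - 70*13924 = 48784 - 974680 = -925896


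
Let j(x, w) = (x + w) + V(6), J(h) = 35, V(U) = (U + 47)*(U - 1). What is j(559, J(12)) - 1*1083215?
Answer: -1082356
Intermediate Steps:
V(U) = (-1 + U)*(47 + U) (V(U) = (47 + U)*(-1 + U) = (-1 + U)*(47 + U))
j(x, w) = 265 + w + x (j(x, w) = (x + w) + (-47 + 6² + 46*6) = (w + x) + (-47 + 36 + 276) = (w + x) + 265 = 265 + w + x)
j(559, J(12)) - 1*1083215 = (265 + 35 + 559) - 1*1083215 = 859 - 1083215 = -1082356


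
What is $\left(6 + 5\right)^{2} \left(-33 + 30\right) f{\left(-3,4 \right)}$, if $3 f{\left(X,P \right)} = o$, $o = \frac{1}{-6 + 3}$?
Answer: $\frac{121}{3} \approx 40.333$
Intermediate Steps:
$o = - \frac{1}{3}$ ($o = \frac{1}{-3} = - \frac{1}{3} \approx -0.33333$)
$f{\left(X,P \right)} = - \frac{1}{9}$ ($f{\left(X,P \right)} = \frac{1}{3} \left(- \frac{1}{3}\right) = - \frac{1}{9}$)
$\left(6 + 5\right)^{2} \left(-33 + 30\right) f{\left(-3,4 \right)} = \left(6 + 5\right)^{2} \left(-33 + 30\right) \left(- \frac{1}{9}\right) = 11^{2} \left(-3\right) \left(- \frac{1}{9}\right) = 121 \left(-3\right) \left(- \frac{1}{9}\right) = \left(-363\right) \left(- \frac{1}{9}\right) = \frac{121}{3}$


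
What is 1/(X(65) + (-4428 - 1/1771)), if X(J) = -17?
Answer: -1771/7872096 ≈ -0.00022497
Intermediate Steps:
1/(X(65) + (-4428 - 1/1771)) = 1/(-17 + (-4428 - 1/1771)) = 1/(-17 - 7841989/1771) = 1/(-7872096/1771) = -1771/7872096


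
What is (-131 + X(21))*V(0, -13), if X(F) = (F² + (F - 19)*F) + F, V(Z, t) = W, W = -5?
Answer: -1865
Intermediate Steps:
V(Z, t) = -5
X(F) = F + F² + F*(-19 + F) (X(F) = (F² + (-19 + F)*F) + F = (F² + F*(-19 + F)) + F = F + F² + F*(-19 + F))
(-131 + X(21))*V(0, -13) = (-131 + 2*21*(-9 + 21))*(-5) = (-131 + 2*21*12)*(-5) = (-131 + 504)*(-5) = 373*(-5) = -1865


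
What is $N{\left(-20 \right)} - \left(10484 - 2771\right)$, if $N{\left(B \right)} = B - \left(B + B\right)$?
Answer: $-7693$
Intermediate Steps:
$N{\left(B \right)} = - B$ ($N{\left(B \right)} = B - 2 B = - B$)
$N{\left(-20 \right)} - \left(10484 - 2771\right) = \left(-1\right) \left(-20\right) - \left(10484 - 2771\right) = 20 - \left(10484 - 2771\right) = 20 - 7713 = -7693$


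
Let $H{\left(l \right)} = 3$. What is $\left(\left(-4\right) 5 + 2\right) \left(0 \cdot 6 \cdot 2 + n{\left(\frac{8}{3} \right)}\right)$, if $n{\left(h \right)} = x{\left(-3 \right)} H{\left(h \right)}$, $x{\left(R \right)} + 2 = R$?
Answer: $270$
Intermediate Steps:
$x{\left(R \right)} = -2 + R$
$n{\left(h \right)} = -15$ ($n{\left(h \right)} = \left(-2 - 3\right) 3 = \left(-5\right) 3 = -15$)
$\left(\left(-4\right) 5 + 2\right) \left(0 \cdot 6 \cdot 2 + n{\left(\frac{8}{3} \right)}\right) = \left(\left(-4\right) 5 + 2\right) \left(0 \cdot 6 \cdot 2 - 15\right) = \left(-20 + 2\right) \left(0 \cdot 2 - 15\right) = - 18 \left(0 - 15\right) = \left(-18\right) \left(-15\right) = 270$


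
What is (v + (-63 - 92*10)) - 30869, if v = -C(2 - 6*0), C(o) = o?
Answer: -31854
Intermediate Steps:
v = -2 (v = -(2 - 6*0) = -(2 + 0) = -1*2 = -2)
(v + (-63 - 92*10)) - 30869 = (-2 + (-63 - 92*10)) - 30869 = (-2 + (-63 - 920)) - 30869 = (-2 - 983) - 30869 = -985 - 30869 = -31854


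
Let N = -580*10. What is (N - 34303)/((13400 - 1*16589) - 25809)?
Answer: 40103/28998 ≈ 1.3830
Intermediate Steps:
N = -5800
(N - 34303)/((13400 - 1*16589) - 25809) = (-5800 - 34303)/((13400 - 1*16589) - 25809) = -40103/((13400 - 16589) - 25809) = -40103/(-3189 - 25809) = -40103/(-28998) = -40103*(-1/28998) = 40103/28998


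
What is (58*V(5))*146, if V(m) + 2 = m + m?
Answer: 67744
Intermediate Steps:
V(m) = -2 + 2*m (V(m) = -2 + (m + m) = -2 + 2*m)
(58*V(5))*146 = (58*(-2 + 2*5))*146 = (58*(-2 + 10))*146 = (58*8)*146 = 464*146 = 67744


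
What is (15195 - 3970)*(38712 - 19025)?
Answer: 220986575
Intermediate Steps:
(15195 - 3970)*(38712 - 19025) = 11225*19687 = 220986575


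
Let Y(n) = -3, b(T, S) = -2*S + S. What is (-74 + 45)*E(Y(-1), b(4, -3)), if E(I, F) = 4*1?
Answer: -116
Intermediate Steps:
b(T, S) = -S
E(I, F) = 4
(-74 + 45)*E(Y(-1), b(4, -3)) = (-74 + 45)*4 = -29*4 = -116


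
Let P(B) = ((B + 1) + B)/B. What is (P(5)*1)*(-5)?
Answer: -11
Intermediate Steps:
P(B) = (1 + 2*B)/B (P(B) = ((1 + B) + B)/B = (1 + 2*B)/B)
(P(5)*1)*(-5) = ((2 + 1/5)*1)*(-5) = ((2 + ⅕)*1)*(-5) = ((11/5)*1)*(-5) = (11/5)*(-5) = -11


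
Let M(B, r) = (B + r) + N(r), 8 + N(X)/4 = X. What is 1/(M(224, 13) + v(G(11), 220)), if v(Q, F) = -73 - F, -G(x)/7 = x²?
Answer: -1/36 ≈ -0.027778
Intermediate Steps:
N(X) = -32 + 4*X
G(x) = -7*x²
M(B, r) = -32 + B + 5*r (M(B, r) = (B + r) + (-32 + 4*r) = -32 + B + 5*r)
1/(M(224, 13) + v(G(11), 220)) = 1/((-32 + 224 + 5*13) + (-73 - 1*220)) = 1/((-32 + 224 + 65) + (-73 - 220)) = 1/(257 - 293) = 1/(-36) = -1/36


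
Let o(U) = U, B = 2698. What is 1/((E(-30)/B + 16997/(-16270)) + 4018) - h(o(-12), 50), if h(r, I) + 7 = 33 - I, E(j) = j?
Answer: 2115977511518/88164815137 ≈ 24.000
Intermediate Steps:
h(r, I) = 26 - I (h(r, I) = -7 + (33 - I) = 26 - I)
1/((E(-30)/B + 16997/(-16270)) + 4018) - h(o(-12), 50) = 1/((-30/2698 + 16997/(-16270)) + 4018) - (26 - 1*50) = 1/((-30*1/2698 + 16997*(-1/16270)) + 4018) - (26 - 50) = 1/((-15/1349 - 16997/16270) + 4018) - 1*(-24) = 1/(-23173003/21948230 + 4018) + 24 = 1/(88164815137/21948230) + 24 = 21948230/88164815137 + 24 = 2115977511518/88164815137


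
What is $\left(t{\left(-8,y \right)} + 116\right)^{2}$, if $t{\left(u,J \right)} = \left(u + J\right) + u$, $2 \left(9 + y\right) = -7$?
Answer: $\frac{30625}{4} \approx 7656.3$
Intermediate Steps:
$y = - \frac{25}{2}$ ($y = -9 + \frac{1}{2} \left(-7\right) = -9 - \frac{7}{2} = - \frac{25}{2} \approx -12.5$)
$t{\left(u,J \right)} = J + 2 u$ ($t{\left(u,J \right)} = \left(J + u\right) + u = J + 2 u$)
$\left(t{\left(-8,y \right)} + 116\right)^{2} = \left(\left(- \frac{25}{2} + 2 \left(-8\right)\right) + 116\right)^{2} = \left(\left(- \frac{25}{2} - 16\right) + 116\right)^{2} = \left(- \frac{57}{2} + 116\right)^{2} = \left(\frac{175}{2}\right)^{2} = \frac{30625}{4}$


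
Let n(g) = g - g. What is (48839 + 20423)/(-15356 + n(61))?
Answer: -34631/7678 ≈ -4.5104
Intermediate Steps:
n(g) = 0
(48839 + 20423)/(-15356 + n(61)) = (48839 + 20423)/(-15356 + 0) = 69262/(-15356) = 69262*(-1/15356) = -34631/7678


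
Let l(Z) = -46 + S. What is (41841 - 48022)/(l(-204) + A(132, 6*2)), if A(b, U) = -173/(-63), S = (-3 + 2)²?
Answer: 389403/2662 ≈ 146.28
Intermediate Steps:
S = 1 (S = (-1)² = 1)
A(b, U) = 173/63 (A(b, U) = -173*(-1/63) = 173/63)
l(Z) = -45 (l(Z) = -46 + 1 = -45)
(41841 - 48022)/(l(-204) + A(132, 6*2)) = (41841 - 48022)/(-45 + 173/63) = -6181/(-2662/63) = -6181*(-63/2662) = 389403/2662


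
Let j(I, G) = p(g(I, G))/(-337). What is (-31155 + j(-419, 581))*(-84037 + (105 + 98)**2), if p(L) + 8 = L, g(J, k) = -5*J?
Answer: 449750618616/337 ≈ 1.3346e+9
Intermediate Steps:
p(L) = -8 + L
j(I, G) = 8/337 + 5*I/337 (j(I, G) = (-8 - 5*I)/(-337) = (-8 - 5*I)*(-1/337) = 8/337 + 5*I/337)
(-31155 + j(-419, 581))*(-84037 + (105 + 98)**2) = (-31155 + (8/337 + (5/337)*(-419)))*(-84037 + (105 + 98)**2) = (-31155 + (8/337 - 2095/337))*(-84037 + 203**2) = (-31155 - 2087/337)*(-84037 + 41209) = -10501322/337*(-42828) = 449750618616/337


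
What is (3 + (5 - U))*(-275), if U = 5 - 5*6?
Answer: -9075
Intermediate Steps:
U = -25 (U = 5 - 30 = -25)
(3 + (5 - U))*(-275) = (3 + (5 - 1*(-25)))*(-275) = (3 + (5 + 25))*(-275) = (3 + 30)*(-275) = 33*(-275) = -9075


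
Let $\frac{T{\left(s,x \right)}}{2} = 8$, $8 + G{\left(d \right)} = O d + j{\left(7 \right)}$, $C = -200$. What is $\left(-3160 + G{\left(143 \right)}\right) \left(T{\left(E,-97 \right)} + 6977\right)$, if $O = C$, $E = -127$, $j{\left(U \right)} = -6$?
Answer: $-222195582$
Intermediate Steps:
$O = -200$
$G{\left(d \right)} = -14 - 200 d$ ($G{\left(d \right)} = -8 - \left(6 + 200 d\right) = -14 - 200 d$)
$T{\left(s,x \right)} = 16$ ($T{\left(s,x \right)} = 2 \cdot 8 = 16$)
$\left(-3160 + G{\left(143 \right)}\right) \left(T{\left(E,-97 \right)} + 6977\right) = \left(-3160 - 28614\right) \left(16 + 6977\right) = \left(-3160 - 28614\right) 6993 = \left(-31774\right) 6993 = -222195582$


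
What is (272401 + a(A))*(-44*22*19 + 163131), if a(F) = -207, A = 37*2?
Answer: 39397087366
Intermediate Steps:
A = 74
(272401 + a(A))*(-44*22*19 + 163131) = (272401 - 207)*(-44*22*19 + 163131) = 272194*(-968*19 + 163131) = 272194*(-18392 + 163131) = 272194*144739 = 39397087366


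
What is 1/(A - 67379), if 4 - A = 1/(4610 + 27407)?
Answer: -32017/2157145376 ≈ -1.4842e-5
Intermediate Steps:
A = 128067/32017 (A = 4 - 1/(4610 + 27407) = 4 - 1/32017 = 128067/32017 ≈ 4.0000)
1/(A - 67379) = 1/(128067/32017 - 67379) = 1/(-2157145376/32017) = -32017/2157145376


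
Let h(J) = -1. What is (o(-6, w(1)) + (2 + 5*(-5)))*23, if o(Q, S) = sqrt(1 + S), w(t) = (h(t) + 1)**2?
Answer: -506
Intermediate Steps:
w(t) = 0 (w(t) = (-1 + 1)**2 = 0**2 = 0)
(o(-6, w(1)) + (2 + 5*(-5)))*23 = (sqrt(1 + 0) + (2 + 5*(-5)))*23 = (sqrt(1) + (2 - 25))*23 = (1 - 23)*23 = -22*23 = -506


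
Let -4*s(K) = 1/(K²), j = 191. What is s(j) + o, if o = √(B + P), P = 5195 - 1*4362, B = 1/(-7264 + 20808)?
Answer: -1/145924 + √38201370058/6772 ≈ 28.862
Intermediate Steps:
s(K) = -1/(4*K²)
B = 1/13544 ≈ 7.3833e-5
P = 833 (P = 5195 - 4362 = 833)
o = √38201370058/6772 (o = √(1/13544 + 833) = √(11282153/13544) = √38201370058/6772 ≈ 28.862)
s(j) + o = -¼/191² + √38201370058/6772 = -¼*1/36481 + √38201370058/6772 = -1/145924 + √38201370058/6772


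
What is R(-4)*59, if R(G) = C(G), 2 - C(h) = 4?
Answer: -118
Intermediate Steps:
C(h) = -2 (C(h) = 2 - 1*4 = 2 - 4 = -2)
R(G) = -2
R(-4)*59 = -2*59 = -118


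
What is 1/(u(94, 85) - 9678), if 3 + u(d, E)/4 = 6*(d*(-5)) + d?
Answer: -1/20594 ≈ -4.8558e-5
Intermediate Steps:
u(d, E) = -12 - 116*d (u(d, E) = -12 + 4*(6*(d*(-5)) + d) = -12 + 4*(6*(-5*d) + d) = -12 + 4*(-30*d + d) = -12 + 4*(-29*d) = -12 - 116*d)
1/(u(94, 85) - 9678) = 1/((-12 - 116*94) - 9678) = 1/((-12 - 10904) - 9678) = 1/(-10916 - 9678) = 1/(-20594) = -1/20594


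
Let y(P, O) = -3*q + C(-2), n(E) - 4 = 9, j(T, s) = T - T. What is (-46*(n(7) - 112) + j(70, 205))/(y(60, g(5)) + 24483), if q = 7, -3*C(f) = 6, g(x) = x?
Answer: 2277/12230 ≈ 0.18618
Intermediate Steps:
j(T, s) = 0
n(E) = 13 (n(E) = 4 + 9 = 13)
C(f) = -2 (C(f) = -⅓*6 = -2)
y(P, O) = -23 (y(P, O) = -3*7 - 2 = -21 - 2 = -23)
(-46*(n(7) - 112) + j(70, 205))/(y(60, g(5)) + 24483) = (-46*(13 - 112) + 0)/(-23 + 24483) = (-46*(-99) + 0)/24460 = (4554 + 0)*(1/24460) = 4554*(1/24460) = 2277/12230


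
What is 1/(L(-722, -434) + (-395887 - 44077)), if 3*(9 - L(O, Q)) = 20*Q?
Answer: -3/1311185 ≈ -2.2880e-6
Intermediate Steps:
L(O, Q) = 9 - 20*Q/3
1/(L(-722, -434) + (-395887 - 44077)) = 1/((9 - 20/3*(-434)) + (-395887 - 44077)) = 1/((9 + 8680/3) - 439964) = 1/(8707/3 - 439964) = 1/(-1311185/3) = -3/1311185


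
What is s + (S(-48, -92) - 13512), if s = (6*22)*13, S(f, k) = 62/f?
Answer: -283135/24 ≈ -11797.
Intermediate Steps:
s = 1716 (s = 132*13 = 1716)
s + (S(-48, -92) - 13512) = 1716 + (62/(-48) - 13512) = 1716 + (62*(-1/48) - 13512) = 1716 + (-31/24 - 13512) = 1716 - 324319/24 = -283135/24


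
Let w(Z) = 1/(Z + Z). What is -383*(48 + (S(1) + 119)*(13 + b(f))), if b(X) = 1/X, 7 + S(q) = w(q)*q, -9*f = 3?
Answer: -449259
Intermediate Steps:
f = -⅓ (f = -⅑*3 = -⅓ ≈ -0.33333)
w(Z) = 1/(2*Z)
S(q) = -13/2 (S(q) = -7 + (1/(2*q))*q = -7 + ½ = -13/2)
b(X) = 1/X
-383*(48 + (S(1) + 119)*(13 + b(f))) = -383*(48 + (-13/2 + 119)*(13 + 1/(-⅓))) = -383*(48 + 225*(13 - 3)/2) = -383*(48 + (225/2)*10) = -383*(48 + 1125) = -383*1173 = -449259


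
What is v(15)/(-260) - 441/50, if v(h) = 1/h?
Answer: -34399/3900 ≈ -8.8203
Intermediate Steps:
v(15)/(-260) - 441/50 = 1/(15*(-260)) - 441/50 = (1/15)*(-1/260) - 441*1/50 = -1/3900 - 441/50 = -34399/3900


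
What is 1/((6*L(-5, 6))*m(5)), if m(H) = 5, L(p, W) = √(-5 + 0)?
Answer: -I*√5/150 ≈ -0.014907*I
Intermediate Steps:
L(p, W) = I*√5 (L(p, W) = √(-5) = I*√5)
1/((6*L(-5, 6))*m(5)) = 1/((6*(I*√5))*5) = 1/((6*I*√5)*5) = 1/(30*I*√5) = -I*√5/150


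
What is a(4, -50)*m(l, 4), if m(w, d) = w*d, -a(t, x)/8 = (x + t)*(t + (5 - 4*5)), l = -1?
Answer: 16192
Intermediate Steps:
a(t, x) = -8*(-15 + t)*(t + x) (a(t, x) = -8*(x + t)*(t + (5 - 4*5)) = -8*(t + x)*(t + (5 - 20)) = -8*(t + x)*(t - 15) = -8*(t + x)*(-15 + t) = -8*(-15 + t)*(t + x))
m(w, d) = d*w
a(4, -50)*m(l, 4) = (-8*4² + 120*4 + 120*(-50) - 8*4*(-50))*(4*(-1)) = (-8*16 + 480 - 6000 + 1600)*(-4) = (-128 + 480 - 6000 + 1600)*(-4) = -4048*(-4) = 16192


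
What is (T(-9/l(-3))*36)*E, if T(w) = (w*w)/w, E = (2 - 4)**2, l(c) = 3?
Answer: -432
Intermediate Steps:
E = 4 (E = (-2)**2 = 4)
T(w) = w (T(w) = w**2/w = w)
(T(-9/l(-3))*36)*E = (-9/3*36)*4 = (-9*1/3*36)*4 = -3*36*4 = -108*4 = -432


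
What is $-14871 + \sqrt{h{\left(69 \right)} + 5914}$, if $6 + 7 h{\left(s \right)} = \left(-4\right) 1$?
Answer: $-14871 + \frac{2 \sqrt{72429}}{7} \approx -14794.0$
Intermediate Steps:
$h{\left(s \right)} = - \frac{10}{7}$ ($h{\left(s \right)} = - \frac{6}{7} + \frac{\left(-4\right) 1}{7} = - \frac{6}{7} + \frac{1}{7} \left(-4\right) = - \frac{6}{7} - \frac{4}{7} = - \frac{10}{7}$)
$-14871 + \sqrt{h{\left(69 \right)} + 5914} = -14871 + \sqrt{- \frac{10}{7} + 5914} = -14871 + \sqrt{\frac{41388}{7}} = -14871 + \frac{2 \sqrt{72429}}{7}$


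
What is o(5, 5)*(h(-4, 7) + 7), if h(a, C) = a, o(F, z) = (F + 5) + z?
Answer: 45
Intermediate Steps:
o(F, z) = 5 + F + z (o(F, z) = (5 + F) + z = 5 + F + z)
o(5, 5)*(h(-4, 7) + 7) = (5 + 5 + 5)*(-4 + 7) = 15*3 = 45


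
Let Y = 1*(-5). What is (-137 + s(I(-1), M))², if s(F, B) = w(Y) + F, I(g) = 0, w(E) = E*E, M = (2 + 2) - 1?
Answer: 12544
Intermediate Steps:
M = 3 (M = 4 - 1 = 3)
Y = -5
w(E) = E²
s(F, B) = 25 + F (s(F, B) = (-5)² + F = 25 + F)
(-137 + s(I(-1), M))² = (-137 + (25 + 0))² = (-137 + 25)² = (-112)² = 12544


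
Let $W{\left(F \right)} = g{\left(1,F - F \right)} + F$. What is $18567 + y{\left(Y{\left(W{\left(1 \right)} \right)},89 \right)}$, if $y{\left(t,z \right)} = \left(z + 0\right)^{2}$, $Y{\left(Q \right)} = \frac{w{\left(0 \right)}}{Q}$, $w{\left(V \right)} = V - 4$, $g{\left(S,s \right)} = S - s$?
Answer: $26488$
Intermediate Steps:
$w{\left(V \right)} = -4 + V$
$W{\left(F \right)} = 1 + F$ ($W{\left(F \right)} = \left(1 - \left(F - F\right)\right) + F = \left(1 - 0\right) + F = \left(1 + 0\right) + F = 1 + F$)
$Y{\left(Q \right)} = - \frac{4}{Q}$ ($Y{\left(Q \right)} = \frac{-4 + 0}{Q} = - \frac{4}{Q}$)
$y{\left(t,z \right)} = z^{2}$
$18567 + y{\left(Y{\left(W{\left(1 \right)} \right)},89 \right)} = 18567 + 89^{2} = 18567 + 7921 = 26488$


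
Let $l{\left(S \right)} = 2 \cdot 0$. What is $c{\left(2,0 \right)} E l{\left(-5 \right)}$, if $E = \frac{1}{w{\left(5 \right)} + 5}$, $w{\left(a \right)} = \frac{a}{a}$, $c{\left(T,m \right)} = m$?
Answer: $0$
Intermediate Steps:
$l{\left(S \right)} = 0$
$w{\left(a \right)} = 1$
$E = \frac{1}{6}$ ($E = \frac{1}{1 + 5} = \frac{1}{6} \approx 0.16667$)
$c{\left(2,0 \right)} E l{\left(-5 \right)} = 0 \cdot \frac{1}{6} \cdot 0 = 0 \cdot 0 = 0$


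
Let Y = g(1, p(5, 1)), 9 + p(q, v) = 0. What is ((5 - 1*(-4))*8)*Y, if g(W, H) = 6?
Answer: 432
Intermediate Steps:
p(q, v) = -9 (p(q, v) = -9 + 0 = -9)
Y = 6
((5 - 1*(-4))*8)*Y = ((5 - 1*(-4))*8)*6 = ((5 + 4)*8)*6 = (9*8)*6 = 72*6 = 432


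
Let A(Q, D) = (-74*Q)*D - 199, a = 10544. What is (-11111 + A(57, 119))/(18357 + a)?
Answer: -513252/28901 ≈ -17.759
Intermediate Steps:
A(Q, D) = -199 - 74*D*Q (A(Q, D) = -74*D*Q - 199 = -199 - 74*D*Q)
(-11111 + A(57, 119))/(18357 + a) = (-11111 + (-199 - 74*119*57))/(18357 + 10544) = (-11111 + (-199 - 501942))/28901 = (-11111 - 502141)*(1/28901) = -513252*1/28901 = -513252/28901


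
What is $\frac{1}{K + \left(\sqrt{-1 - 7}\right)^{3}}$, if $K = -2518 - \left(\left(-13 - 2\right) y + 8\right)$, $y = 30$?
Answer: $\frac{i}{4 \left(- 519 i + 4 \sqrt{2}\right)} \approx -0.00048164 + 5.2496 \cdot 10^{-6} i$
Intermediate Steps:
$K = -2076$ ($K = -2518 - \left(\left(-13 - 2\right) 30 + 8\right) = -2518 - \left(\left(-15\right) 30 + 8\right) = -2518 - \left(-450 + 8\right) = -2518 - -442 = -2518 + 442 = -2076$)
$\frac{1}{K + \left(\sqrt{-1 - 7}\right)^{3}} = \frac{1}{-2076 + \left(\sqrt{-1 - 7}\right)^{3}} = \frac{1}{-2076 + \left(\sqrt{-8}\right)^{3}} = \frac{1}{-2076 + \left(2 i \sqrt{2}\right)^{3}} = \frac{1}{-2076 - 16 i \sqrt{2}}$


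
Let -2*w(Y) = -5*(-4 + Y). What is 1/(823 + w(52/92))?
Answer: 46/37463 ≈ 0.0012279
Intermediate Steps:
w(Y) = -10 + 5*Y/2 (w(Y) = -(-5)*(-4 + Y)/2 = -(20 - 5*Y)/2 = -10 + 5*Y/2)
1/(823 + w(52/92)) = 1/(823 + (-10 + 5*(52/92)/2)) = 1/(823 + (-10 + 5*(52*(1/92))/2)) = 1/(823 + (-10 + (5/2)*(13/23))) = 1/(823 + (-10 + 65/46)) = 1/(823 - 395/46) = 1/(37463/46) = 46/37463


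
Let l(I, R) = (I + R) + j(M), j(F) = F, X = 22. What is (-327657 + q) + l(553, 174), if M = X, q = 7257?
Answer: -319651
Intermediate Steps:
M = 22
l(I, R) = 22 + I + R (l(I, R) = (I + R) + 22 = 22 + I + R)
(-327657 + q) + l(553, 174) = (-327657 + 7257) + (22 + 553 + 174) = -320400 + 749 = -319651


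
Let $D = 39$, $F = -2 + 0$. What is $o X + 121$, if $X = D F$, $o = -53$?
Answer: $4255$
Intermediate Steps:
$F = -2$
$X = -78$ ($X = 39 \left(-2\right) = -78$)
$o X + 121 = \left(-53\right) \left(-78\right) + 121 = 4134 + 121 = 4255$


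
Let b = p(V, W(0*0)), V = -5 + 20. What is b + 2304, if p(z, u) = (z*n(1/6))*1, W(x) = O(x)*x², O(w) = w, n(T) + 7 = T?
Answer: 4403/2 ≈ 2201.5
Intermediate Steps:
n(T) = -7 + T
W(x) = x³ (W(x) = x*x² = x³)
V = 15
p(z, u) = -41*z/6 (p(z, u) = (z*(-7 + 1/6))*1 = (z*(-7 + ⅙))*1 = (z*(-41/6))*1 = -41*z/6*1 = -41*z/6)
b = -205/2 (b = -41/6*15 = -205/2 ≈ -102.50)
b + 2304 = -205/2 + 2304 = 4403/2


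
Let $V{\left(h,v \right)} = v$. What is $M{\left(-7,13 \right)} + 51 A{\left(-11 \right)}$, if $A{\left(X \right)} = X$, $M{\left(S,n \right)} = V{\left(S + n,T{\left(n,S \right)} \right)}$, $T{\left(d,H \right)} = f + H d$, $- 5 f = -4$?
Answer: $- \frac{3256}{5} \approx -651.2$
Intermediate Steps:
$f = \frac{4}{5}$ ($f = \left(- \frac{1}{5}\right) \left(-4\right) = \frac{4}{5} \approx 0.8$)
$T{\left(d,H \right)} = \frac{4}{5} + H d$
$M{\left(S,n \right)} = \frac{4}{5} + S n$
$M{\left(-7,13 \right)} + 51 A{\left(-11 \right)} = \left(\frac{4}{5} - 91\right) + 51 \left(-11\right) = \left(\frac{4}{5} - 91\right) - 561 = - \frac{451}{5} - 561 = - \frac{3256}{5}$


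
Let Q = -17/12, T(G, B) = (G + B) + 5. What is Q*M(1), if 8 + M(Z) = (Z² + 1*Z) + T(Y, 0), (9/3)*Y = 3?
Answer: 0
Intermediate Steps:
Y = 1 (Y = (⅓)*3 = 1)
T(G, B) = 5 + B + G (T(G, B) = (B + G) + 5 = 5 + B + G)
Q = -17/12 (Q = -17*1/12 = -17/12 ≈ -1.4167)
M(Z) = -2 + Z + Z² (M(Z) = -8 + ((Z² + 1*Z) + (5 + 0 + 1)) = -8 + ((Z² + Z) + 6) = -8 + ((Z + Z²) + 6) = -8 + (6 + Z + Z²) = -2 + Z + Z²)
Q*M(1) = -17*(-2 + 1 + 1²)/12 = -17*(-2 + 1 + 1)/12 = -17/12*0 = 0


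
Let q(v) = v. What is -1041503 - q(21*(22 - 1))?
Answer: -1041944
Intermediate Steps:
-1041503 - q(21*(22 - 1)) = -1041503 - 21*(22 - 1) = -1041503 - 21*21 = -1041503 - 1*441 = -1041503 - 441 = -1041944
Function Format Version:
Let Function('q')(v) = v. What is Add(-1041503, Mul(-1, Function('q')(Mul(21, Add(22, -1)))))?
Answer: -1041944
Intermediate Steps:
Add(-1041503, Mul(-1, Function('q')(Mul(21, Add(22, -1))))) = Add(-1041503, Mul(-1, Mul(21, Add(22, -1)))) = Add(-1041503, Mul(-1, Mul(21, 21))) = Add(-1041503, Mul(-1, 441)) = Add(-1041503, -441) = -1041944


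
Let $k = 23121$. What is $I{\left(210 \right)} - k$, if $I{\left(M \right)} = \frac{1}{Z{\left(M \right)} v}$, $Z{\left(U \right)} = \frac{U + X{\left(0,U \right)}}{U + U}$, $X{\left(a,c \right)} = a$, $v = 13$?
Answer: $- \frac{300571}{13} \approx -23121.0$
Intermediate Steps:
$Z{\left(U \right)} = \frac{1}{2}$ ($Z{\left(U \right)} = \frac{U + 0}{U + U} = \frac{U}{2 U} = U \frac{1}{2 U} = \frac{1}{2}$)
$I{\left(M \right)} = \frac{2}{13}$ ($I{\left(M \right)} = \frac{1}{\frac{1}{2} \cdot 13} = \frac{1}{\frac{13}{2}} = \frac{2}{13}$)
$I{\left(210 \right)} - k = \frac{2}{13} - 23121 = - \frac{300571}{13}$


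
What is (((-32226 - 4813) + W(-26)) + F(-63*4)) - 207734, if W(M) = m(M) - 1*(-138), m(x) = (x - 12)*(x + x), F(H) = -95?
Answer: -242754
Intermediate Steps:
m(x) = 2*x*(-12 + x) (m(x) = (-12 + x)*(2*x) = 2*x*(-12 + x))
W(M) = 138 + 2*M*(-12 + M) (W(M) = 2*M*(-12 + M) - 1*(-138) = 2*M*(-12 + M) + 138 = 138 + 2*M*(-12 + M))
(((-32226 - 4813) + W(-26)) + F(-63*4)) - 207734 = (((-32226 - 4813) + (138 + 2*(-26)*(-12 - 26))) - 95) - 207734 = ((-37039 + (138 + 2*(-26)*(-38))) - 95) - 207734 = ((-37039 + (138 + 1976)) - 95) - 207734 = ((-37039 + 2114) - 95) - 207734 = (-34925 - 95) - 207734 = -35020 - 207734 = -242754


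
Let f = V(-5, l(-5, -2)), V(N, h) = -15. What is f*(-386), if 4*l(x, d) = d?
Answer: 5790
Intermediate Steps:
l(x, d) = d/4
f = -15
f*(-386) = -15*(-386) = 5790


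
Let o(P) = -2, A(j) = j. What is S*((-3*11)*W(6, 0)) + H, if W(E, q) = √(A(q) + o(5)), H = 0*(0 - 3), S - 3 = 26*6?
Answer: -5247*I*√2 ≈ -7420.4*I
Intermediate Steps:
S = 159 (S = 3 + 26*6 = 3 + 156 = 159)
H = 0 (H = 0*(-3) = 0)
W(E, q) = √(-2 + q) (W(E, q) = √(q - 2) = √(-2 + q))
S*((-3*11)*W(6, 0)) + H = 159*((-3*11)*√(-2 + 0)) + 0 = 159*(-33*I*√2) + 0 = -5247*I*√2 + 0 = -5247*I*√2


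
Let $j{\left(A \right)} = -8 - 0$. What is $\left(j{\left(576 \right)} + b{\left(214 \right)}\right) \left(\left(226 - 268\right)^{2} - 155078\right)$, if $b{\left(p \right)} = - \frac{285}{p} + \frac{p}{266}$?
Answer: $\frac{2657840553}{2033} \approx 1.3073 \cdot 10^{6}$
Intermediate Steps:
$j{\left(A \right)} = -8$ ($j{\left(A \right)} = -8 + 0 = -8$)
$b{\left(p \right)} = - \frac{285}{p} + \frac{p}{266}$ ($b{\left(p \right)} = - \frac{285}{p} + p \frac{1}{266} = - \frac{285}{p} + \frac{p}{266}$)
$\left(j{\left(576 \right)} + b{\left(214 \right)}\right) \left(\left(226 - 268\right)^{2} - 155078\right) = \left(-8 + \left(- \frac{285}{214} + \frac{1}{266} \cdot 214\right)\right) \left(\left(226 - 268\right)^{2} - 155078\right) = \left(-8 + \left(\left(-285\right) \frac{1}{214} + \frac{107}{133}\right)\right) \left(\left(-42\right)^{2} - 155078\right) = \left(-8 + \left(- \frac{285}{214} + \frac{107}{133}\right)\right) \left(1764 - 155078\right) = \left(-8 - \frac{15007}{28462}\right) \left(-153314\right) = \left(- \frac{242703}{28462}\right) \left(-153314\right) = \frac{2657840553}{2033}$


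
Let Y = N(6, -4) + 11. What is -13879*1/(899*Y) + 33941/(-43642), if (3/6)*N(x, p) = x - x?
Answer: -941349867/431575738 ≈ -2.1812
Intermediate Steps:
N(x, p) = 0 (N(x, p) = 2*(x - x) = 2*0 = 0)
Y = 11 (Y = 0 + 11 = 11)
-13879*1/(899*Y) + 33941/(-43642) = -13879/(-29*11*(-31)) + 33941/(-43642) = -13879/((-319*(-31))) + 33941*(-1/43642) = -13879/9889 - 33941/43642 = -941349867/431575738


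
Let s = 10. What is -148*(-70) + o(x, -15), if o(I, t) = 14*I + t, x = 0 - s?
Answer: 10205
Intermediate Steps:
x = -10 (x = 0 - 1*10 = 0 - 10 = -10)
o(I, t) = t + 14*I
-148*(-70) + o(x, -15) = -148*(-70) + (-15 + 14*(-10)) = 10360 + (-15 - 140) = 10360 - 155 = 10205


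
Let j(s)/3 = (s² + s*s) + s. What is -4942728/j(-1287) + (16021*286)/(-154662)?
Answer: -857105875001/28453090809 ≈ -30.123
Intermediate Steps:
j(s) = 3*s + 6*s² (j(s) = 3*((s² + s*s) + s) = 3*((s² + s²) + s) = 3*(2*s² + s) = 3*(s + 2*s²) = 3*s + 6*s²)
-4942728/j(-1287) + (16021*286)/(-154662) = -4942728*(-1/(3861*(1 + 2*(-1287)))) + (16021*286)/(-154662) = -4942728*(-1/(3861*(1 - 2574))) + 4582006*(-1/154662) = -4942728/(3*(-1287)*(-2573)) - 2291003/77331 = -4942728/9934353 - 2291003/77331 = -4942728*1/9934353 - 2291003/77331 = -183064/367939 - 2291003/77331 = -857105875001/28453090809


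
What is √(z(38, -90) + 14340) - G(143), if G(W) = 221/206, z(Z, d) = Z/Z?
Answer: -221/206 + √14341 ≈ 118.68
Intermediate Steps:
z(Z, d) = 1
G(W) = 221/206 (G(W) = 221*(1/206) = 221/206)
√(z(38, -90) + 14340) - G(143) = √(1 + 14340) - 1*221/206 = √14341 - 221/206 = -221/206 + √14341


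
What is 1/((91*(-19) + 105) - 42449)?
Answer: -1/44073 ≈ -2.2690e-5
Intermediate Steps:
1/((91*(-19) + 105) - 42449) = 1/((-1729 + 105) - 42449) = 1/(-1624 - 42449) = 1/(-44073) = -1/44073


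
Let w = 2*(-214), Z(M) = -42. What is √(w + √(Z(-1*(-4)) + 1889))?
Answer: √(-428 + √1847) ≈ 19.622*I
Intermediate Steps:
w = -428
√(w + √(Z(-1*(-4)) + 1889)) = √(-428 + √(-42 + 1889)) = √(-428 + √1847)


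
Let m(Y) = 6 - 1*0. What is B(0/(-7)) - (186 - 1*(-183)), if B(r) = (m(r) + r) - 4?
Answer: -367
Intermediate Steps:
m(Y) = 6 (m(Y) = 6 + 0 = 6)
B(r) = 2 + r (B(r) = (6 + r) - 4 = 2 + r)
B(0/(-7)) - (186 - 1*(-183)) = (2 + 0/(-7)) - (186 - 1*(-183)) = (2 + 0*(-1/7)) - (186 + 183) = (2 + 0) - 1*369 = 2 - 369 = -367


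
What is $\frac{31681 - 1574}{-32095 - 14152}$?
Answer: $- \frac{30107}{46247} \approx -0.651$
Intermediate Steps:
$\frac{31681 - 1574}{-32095 - 14152} = \frac{30107}{-46247} = 30107 \left(- \frac{1}{46247}\right) = - \frac{30107}{46247}$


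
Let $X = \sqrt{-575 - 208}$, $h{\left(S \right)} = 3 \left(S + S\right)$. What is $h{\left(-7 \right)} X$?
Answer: $- 126 i \sqrt{87} \approx - 1175.3 i$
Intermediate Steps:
$h{\left(S \right)} = 6 S$ ($h{\left(S \right)} = 3 \cdot 2 S = 6 S$)
$X = 3 i \sqrt{87}$ ($X = \sqrt{-783} = 3 i \sqrt{87} \approx 27.982 i$)
$h{\left(-7 \right)} X = 6 \left(-7\right) 3 i \sqrt{87} = - 42 \cdot 3 i \sqrt{87} = - 126 i \sqrt{87}$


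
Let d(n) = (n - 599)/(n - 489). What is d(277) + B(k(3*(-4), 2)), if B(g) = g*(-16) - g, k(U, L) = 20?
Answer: -35879/106 ≈ -338.48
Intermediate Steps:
B(g) = -17*g (B(g) = -16*g - g = -17*g)
d(n) = (-599 + n)/(-489 + n)
d(277) + B(k(3*(-4), 2)) = (-599 + 277)/(-489 + 277) - 17*20 = -322/(-212) - 340 = -1/212*(-322) - 340 = 161/106 - 340 = -35879/106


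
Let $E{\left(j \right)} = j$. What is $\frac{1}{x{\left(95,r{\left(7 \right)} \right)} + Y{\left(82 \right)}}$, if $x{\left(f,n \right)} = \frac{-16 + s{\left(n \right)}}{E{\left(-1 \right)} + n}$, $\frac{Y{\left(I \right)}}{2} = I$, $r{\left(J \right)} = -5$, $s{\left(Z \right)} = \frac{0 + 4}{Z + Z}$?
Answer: $\frac{15}{2501} \approx 0.0059976$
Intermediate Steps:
$s{\left(Z \right)} = \frac{2}{Z}$ ($s{\left(Z \right)} = \frac{4}{2 Z} = 4 \frac{1}{2 Z} = \frac{2}{Z}$)
$Y{\left(I \right)} = 2 I$
$x{\left(f,n \right)} = \frac{-16 + \frac{2}{n}}{-1 + n}$
$\frac{1}{x{\left(95,r{\left(7 \right)} \right)} + Y{\left(82 \right)}} = \frac{1}{\frac{2 \left(1 - -40\right)}{\left(-5\right) \left(-1 - 5\right)} + 2 \cdot 82} = \frac{1}{2 \left(- \frac{1}{5}\right) \frac{1}{-6} \left(1 + 40\right) + 164} = \frac{1}{2 \left(- \frac{1}{5}\right) \left(- \frac{1}{6}\right) 41 + 164} = \frac{1}{\frac{41}{15} + 164} = \frac{1}{\frac{2501}{15}} = \frac{15}{2501}$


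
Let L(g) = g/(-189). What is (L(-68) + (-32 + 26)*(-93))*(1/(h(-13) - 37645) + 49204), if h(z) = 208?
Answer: 27770221716130/1010799 ≈ 2.7474e+7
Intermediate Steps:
L(g) = -g/189 (L(g) = g*(-1/189) = -g/189)
(L(-68) + (-32 + 26)*(-93))*(1/(h(-13) - 37645) + 49204) = (-1/189*(-68) + (-32 + 26)*(-93))*(1/(208 - 37645) + 49204) = (68/189 - 6*(-93))*(1/(-37437) + 49204) = (68/189 + 558)*(-1/37437 + 49204) = (105530/189)*(1842050147/37437) = 27770221716130/1010799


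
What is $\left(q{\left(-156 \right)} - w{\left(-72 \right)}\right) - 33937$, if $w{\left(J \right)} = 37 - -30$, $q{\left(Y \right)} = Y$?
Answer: $-34160$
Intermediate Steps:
$w{\left(J \right)} = 67$ ($w{\left(J \right)} = 37 + 30 = 67$)
$\left(q{\left(-156 \right)} - w{\left(-72 \right)}\right) - 33937 = \left(-156 - 67\right) - 33937 = -223 - 33937 = -34160$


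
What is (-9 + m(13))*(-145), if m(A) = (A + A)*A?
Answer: -47705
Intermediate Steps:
m(A) = 2*A² (m(A) = (2*A)*A = 2*A²)
(-9 + m(13))*(-145) = (-9 + 2*13²)*(-145) = (-9 + 2*169)*(-145) = (-9 + 338)*(-145) = 329*(-145) = -47705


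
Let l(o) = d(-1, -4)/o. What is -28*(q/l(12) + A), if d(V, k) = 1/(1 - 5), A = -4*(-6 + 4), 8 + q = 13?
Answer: 6496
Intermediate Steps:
q = 5 (q = -8 + 13 = 5)
A = 8 (A = -4*(-2) = 8)
d(V, k) = -¼ (d(V, k) = 1/(-4) = -¼)
l(o) = -1/(4*o)
-28*(q/l(12) + A) = -28*(5/((-¼/12)) + 8) = -28*(5/((-¼*1/12)) + 8) = -28*(5/(-1/48) + 8) = -28*(5*(-48) + 8) = -28*(-240 + 8) = -28*(-232) = 6496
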